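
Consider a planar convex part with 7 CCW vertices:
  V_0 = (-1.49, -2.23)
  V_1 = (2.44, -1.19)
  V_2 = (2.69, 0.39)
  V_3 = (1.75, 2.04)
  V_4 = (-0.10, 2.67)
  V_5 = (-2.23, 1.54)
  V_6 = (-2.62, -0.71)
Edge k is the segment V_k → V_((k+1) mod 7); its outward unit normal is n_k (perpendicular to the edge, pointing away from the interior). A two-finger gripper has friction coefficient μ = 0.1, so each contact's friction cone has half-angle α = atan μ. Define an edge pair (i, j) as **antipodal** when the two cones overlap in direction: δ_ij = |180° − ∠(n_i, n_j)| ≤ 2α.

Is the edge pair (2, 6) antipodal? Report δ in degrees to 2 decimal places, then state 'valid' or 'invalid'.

α = atan 0.1 = 5.71°;  2α = 11.42°
edge 2: e_2 = (-0.94, +1.65);  n_2 = (+0.8689, +0.4950)
edge 6: e_6 = (+1.13, -1.52);  n_6 = (-0.8025, -0.5966)
∠(n_2, n_6) = 173.04°
δ = |180° − 173.04°| = 6.96°
6.96° ≤ 2α = 11.42°  →  valid

δ = 6.96°, valid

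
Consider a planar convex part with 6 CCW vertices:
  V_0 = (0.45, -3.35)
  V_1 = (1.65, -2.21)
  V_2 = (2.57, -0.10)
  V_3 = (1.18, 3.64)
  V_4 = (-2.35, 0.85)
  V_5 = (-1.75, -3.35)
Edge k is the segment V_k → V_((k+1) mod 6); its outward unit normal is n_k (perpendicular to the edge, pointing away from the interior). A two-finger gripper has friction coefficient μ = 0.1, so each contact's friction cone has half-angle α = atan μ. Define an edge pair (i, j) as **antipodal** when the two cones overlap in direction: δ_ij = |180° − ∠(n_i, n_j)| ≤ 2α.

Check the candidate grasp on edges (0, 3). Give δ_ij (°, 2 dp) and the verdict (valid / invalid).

δ = 5.21°, valid

α = atan 0.1 = 5.71°;  2α = 11.42°
edge 0: e_0 = (+1.20, +1.14);  n_0 = (+0.6887, -0.7250)
edge 3: e_3 = (-3.53, -2.79);  n_3 = (-0.6201, +0.7845)
∠(n_0, n_3) = 174.79°
δ = |180° − 174.79°| = 5.21°
5.21° ≤ 2α = 11.42°  →  valid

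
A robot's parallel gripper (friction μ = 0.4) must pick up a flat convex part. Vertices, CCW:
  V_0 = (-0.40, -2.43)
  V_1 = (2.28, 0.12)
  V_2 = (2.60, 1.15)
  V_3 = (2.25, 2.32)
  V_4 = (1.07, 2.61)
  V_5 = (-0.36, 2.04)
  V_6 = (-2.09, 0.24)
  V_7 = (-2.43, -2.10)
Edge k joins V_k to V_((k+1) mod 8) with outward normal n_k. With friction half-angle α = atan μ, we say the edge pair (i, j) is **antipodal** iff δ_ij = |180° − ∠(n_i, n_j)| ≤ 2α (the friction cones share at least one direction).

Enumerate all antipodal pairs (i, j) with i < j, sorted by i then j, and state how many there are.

count = 8; pairs: (0,4), (0,5), (0,6), (1,5), (1,6), (2,6), (3,7), (4,7)

α = atan 0.4 = 21.80°;  2α = 43.60°
n_0 = (+0.6893, -0.7245)
n_1 = (+0.9550, -0.2967)
n_2 = (+0.9581, +0.2866)
n_3 = (+0.2387, +0.9711)
n_4 = (-0.3703, +0.9289)
n_5 = (-0.7210, +0.6929)
n_6 = (-0.9896, +0.1438)
n_7 = (-0.1605, -0.9870)
  (0,1): δ = 150.84°  ·
  (0,2): δ = 116.92°  ·
  (0,3): δ = 57.38°  ·
  (0,4): δ = 21.84°  ✓
  (0,5): δ = 2.56°  ✓
  (0,6): δ = 38.16°  ✓
  (0,7): δ = 127.19°  ·
  (1,2): δ = 146.09°  ·
  (1,3): δ = 86.55°  ·
  (1,4): δ = 51.01°  ·
  (1,5): δ = 26.61°  ✓
  (1,6): δ = 8.99°  ✓
  (1,7): δ = 98.03°  ·
  (2,3): δ = 120.46°  ·
  (2,4): δ = 84.92°  ·
  (2,5): δ = 60.52°  ·
  (2,6): δ = 24.92°  ✓
  (2,7): δ = 64.11°  ·
  (3,4): δ = 144.46°  ·
  (3,5): δ = 120.06°  ·
  (3,6): δ = 84.46°  ·
  (3,7): δ = 4.57°  ✓
  (4,5): δ = 155.60°  ·
  (4,6): δ = 120.00°  ·
  (4,7): δ = 30.97°  ✓
  (5,6): δ = 144.40°  ·
  (5,7): δ = 55.37°  ·
  (6,7): δ = 90.97°  ·
antipodal pairs: 8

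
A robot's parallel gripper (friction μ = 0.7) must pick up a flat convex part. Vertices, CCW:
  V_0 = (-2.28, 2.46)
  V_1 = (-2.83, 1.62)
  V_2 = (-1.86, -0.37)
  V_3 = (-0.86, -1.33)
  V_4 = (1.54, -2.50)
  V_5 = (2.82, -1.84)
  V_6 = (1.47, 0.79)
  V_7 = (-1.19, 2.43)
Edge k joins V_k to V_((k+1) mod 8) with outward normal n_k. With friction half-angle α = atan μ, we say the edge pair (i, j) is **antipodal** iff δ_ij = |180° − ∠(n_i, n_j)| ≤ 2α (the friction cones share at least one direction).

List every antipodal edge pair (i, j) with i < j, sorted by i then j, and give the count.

α = atan 0.7 = 34.99°;  2α = 69.98°
n_0 = (-0.8366, +0.5478)
n_1 = (-0.8989, -0.4382)
n_2 = (-0.6925, -0.7214)
n_3 = (-0.4382, -0.8989)
n_4 = (+0.4583, -0.8888)
n_5 = (+0.8896, +0.4567)
n_6 = (+0.5248, +0.8512)
n_7 = (+0.0275, +0.9996)
  (0,1): δ = 120.80°  ·
  (0,2): δ = 100.62°  ·
  (0,3): δ = 82.77°  ·
  (0,4): δ = 29.51°  ✓
  (0,5): δ = 60.39°  ✓
  (0,6): δ = 91.56°  ·
  (0,7): δ = 121.64°  ·
  (1,2): δ = 159.82°  ·
  (1,3): δ = 141.98°  ·
  (1,4): δ = 88.71°  ·
  (1,5): δ = 1.19°  ✓
  (1,6): δ = 32.36°  ✓
  (1,7): δ = 62.44°  ✓
  (2,3): δ = 162.16°  ·
  (2,4): δ = 108.89°  ·
  (2,5): δ = 19.00°  ✓
  (2,6): δ = 12.18°  ✓
  (2,7): δ = 42.25°  ✓
  (3,4): δ = 126.73°  ·
  (3,5): δ = 36.84°  ✓
  (3,6): δ = 5.67°  ✓
  (3,7): δ = 24.41°  ✓
  (4,5): δ = 90.10°  ·
  (4,6): δ = 58.93°  ✓
  (4,7): δ = 28.85°  ✓
  (5,6): δ = 148.83°  ·
  (5,7): δ = 118.75°  ·
  (6,7): δ = 149.92°  ·
antipodal pairs: 13

count = 13; pairs: (0,4), (0,5), (1,5), (1,6), (1,7), (2,5), (2,6), (2,7), (3,5), (3,6), (3,7), (4,6), (4,7)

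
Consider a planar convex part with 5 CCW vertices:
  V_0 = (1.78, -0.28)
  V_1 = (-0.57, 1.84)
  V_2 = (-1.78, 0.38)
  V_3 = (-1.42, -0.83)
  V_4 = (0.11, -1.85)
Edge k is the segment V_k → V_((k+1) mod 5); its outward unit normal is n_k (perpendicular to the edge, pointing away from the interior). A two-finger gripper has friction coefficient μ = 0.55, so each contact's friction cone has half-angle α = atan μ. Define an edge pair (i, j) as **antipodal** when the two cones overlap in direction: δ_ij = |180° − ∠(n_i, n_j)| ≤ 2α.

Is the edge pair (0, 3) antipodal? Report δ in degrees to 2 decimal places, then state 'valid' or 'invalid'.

α = atan 0.55 = 28.81°;  2α = 57.62°
edge 0: e_0 = (-2.35, +2.12);  n_0 = (+0.6698, +0.7425)
edge 3: e_3 = (+1.53, -1.02);  n_3 = (-0.5547, -0.8321)
∠(n_0, n_3) = 171.64°
δ = |180° − 171.64°| = 8.36°
8.36° ≤ 2α = 57.62°  →  valid

δ = 8.36°, valid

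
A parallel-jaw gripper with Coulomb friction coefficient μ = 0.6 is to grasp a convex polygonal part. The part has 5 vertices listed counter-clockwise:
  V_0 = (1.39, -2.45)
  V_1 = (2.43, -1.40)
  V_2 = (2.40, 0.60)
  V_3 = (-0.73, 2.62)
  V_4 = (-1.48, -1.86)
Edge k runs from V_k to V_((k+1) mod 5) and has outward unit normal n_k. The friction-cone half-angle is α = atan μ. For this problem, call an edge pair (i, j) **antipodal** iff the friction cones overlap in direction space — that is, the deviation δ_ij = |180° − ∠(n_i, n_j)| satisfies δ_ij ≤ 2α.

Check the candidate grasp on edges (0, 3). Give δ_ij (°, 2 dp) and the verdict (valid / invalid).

δ = 35.22°, valid

α = atan 0.6 = 30.96°;  2α = 61.93°
edge 0: e_0 = (+1.04, +1.05);  n_0 = (+0.7105, -0.7037)
edge 3: e_3 = (-0.75, -4.48);  n_3 = (-0.9863, +0.1651)
∠(n_0, n_3) = 144.78°
δ = |180° − 144.78°| = 35.22°
35.22° ≤ 2α = 61.93°  →  valid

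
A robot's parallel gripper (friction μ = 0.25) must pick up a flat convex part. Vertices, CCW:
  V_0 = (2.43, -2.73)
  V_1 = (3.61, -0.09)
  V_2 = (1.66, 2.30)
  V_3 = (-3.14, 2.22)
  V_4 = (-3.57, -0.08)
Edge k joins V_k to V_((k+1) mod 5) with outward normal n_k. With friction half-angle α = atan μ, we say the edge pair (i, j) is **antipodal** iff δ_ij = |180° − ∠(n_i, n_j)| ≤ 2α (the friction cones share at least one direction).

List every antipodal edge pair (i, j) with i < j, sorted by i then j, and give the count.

α = atan 0.25 = 14.04°;  2α = 28.07°
n_0 = (+0.9130, -0.4081)
n_1 = (+0.7748, +0.6322)
n_2 = (-0.0167, +0.9999)
n_3 = (-0.9830, +0.1838)
n_4 = (-0.4040, -0.9148)
  (0,1): δ = 116.71°  ·
  (0,2): δ = 64.96°  ·
  (0,3): δ = 13.49°  ✓
  (0,4): δ = 90.25°  ·
  (1,2): δ = 128.26°  ·
  (1,3): δ = 49.80°  ·
  (1,4): δ = 26.96°  ✓
  (2,3): δ = 101.54°  ·
  (2,4): δ = 24.78°  ✓
  (3,4): δ = 103.24°  ·
antipodal pairs: 3

count = 3; pairs: (0,3), (1,4), (2,4)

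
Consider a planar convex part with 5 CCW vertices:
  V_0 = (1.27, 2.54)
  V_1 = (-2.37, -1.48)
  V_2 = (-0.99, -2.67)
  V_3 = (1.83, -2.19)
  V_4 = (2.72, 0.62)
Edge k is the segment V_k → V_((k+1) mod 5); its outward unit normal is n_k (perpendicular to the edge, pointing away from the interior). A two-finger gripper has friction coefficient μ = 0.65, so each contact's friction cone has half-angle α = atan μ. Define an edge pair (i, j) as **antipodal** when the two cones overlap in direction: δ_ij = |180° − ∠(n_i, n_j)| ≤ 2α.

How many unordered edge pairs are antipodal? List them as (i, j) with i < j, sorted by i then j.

count = 4; pairs: (0,2), (0,3), (1,4), (2,4)

α = atan 0.65 = 33.02°;  2α = 66.05°
n_0 = (-0.7413, +0.6712)
n_1 = (-0.6530, -0.7573)
n_2 = (+0.1678, -0.9858)
n_3 = (+0.9533, -0.3019)
n_4 = (+0.7980, +0.6027)
  (0,1): δ = 88.61°  ·
  (0,2): δ = 38.18°  ✓
  (0,3): δ = 24.59°  ✓
  (0,4): δ = 79.22°  ·
  (1,2): δ = 129.57°  ·
  (1,3): δ = 66.80°  ·
  (1,4): δ = 12.17°  ✓
  (2,3): δ = 117.23°  ·
  (2,4): δ = 62.60°  ✓
  (3,4): δ = 125.37°  ·
antipodal pairs: 4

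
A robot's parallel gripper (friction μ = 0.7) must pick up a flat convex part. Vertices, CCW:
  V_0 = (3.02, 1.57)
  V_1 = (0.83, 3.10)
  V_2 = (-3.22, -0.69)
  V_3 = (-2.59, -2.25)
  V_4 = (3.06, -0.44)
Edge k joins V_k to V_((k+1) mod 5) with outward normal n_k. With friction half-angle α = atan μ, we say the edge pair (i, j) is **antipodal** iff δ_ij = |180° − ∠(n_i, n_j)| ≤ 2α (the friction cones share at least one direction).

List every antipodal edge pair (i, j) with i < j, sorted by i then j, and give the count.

α = atan 0.7 = 34.99°;  2α = 69.98°
n_0 = (+0.5727, +0.8198)
n_1 = (-0.6833, +0.7302)
n_2 = (-0.9272, -0.3745)
n_3 = (+0.3051, -0.9523)
n_4 = (+0.9998, +0.0199)
  (0,1): δ = 101.96°  ·
  (0,2): δ = 33.07°  ✓
  (0,3): δ = 52.70°  ✓
  (0,4): δ = 126.08°  ·
  (1,2): δ = 111.11°  ·
  (1,3): δ = 25.34°  ✓
  (1,4): δ = 48.04°  ✓
  (2,3): δ = 94.23°  ·
  (2,4): δ = 20.85°  ✓
  (3,4): δ = 106.62°  ·
antipodal pairs: 5

count = 5; pairs: (0,2), (0,3), (1,3), (1,4), (2,4)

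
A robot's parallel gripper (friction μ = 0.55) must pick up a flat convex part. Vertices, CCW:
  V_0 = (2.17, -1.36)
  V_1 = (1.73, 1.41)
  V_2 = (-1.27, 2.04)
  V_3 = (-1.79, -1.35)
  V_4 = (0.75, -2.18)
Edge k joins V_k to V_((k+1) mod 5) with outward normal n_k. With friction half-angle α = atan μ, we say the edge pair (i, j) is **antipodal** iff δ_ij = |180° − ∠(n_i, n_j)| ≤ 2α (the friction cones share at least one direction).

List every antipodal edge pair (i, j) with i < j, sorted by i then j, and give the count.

α = atan 0.55 = 28.81°;  2α = 57.62°
n_0 = (+0.9876, +0.1569)
n_1 = (+0.2055, +0.9787)
n_2 = (-0.9884, +0.1516)
n_3 = (-0.3106, -0.9505)
n_4 = (+0.5001, -0.8660)
  (0,1): δ = 110.89°  ·
  (0,2): δ = 17.75°  ✓
  (0,3): δ = 62.88°  ·
  (0,4): δ = 110.98°  ·
  (1,2): δ = 86.86°  ·
  (1,3): δ = 6.24°  ✓
  (1,4): δ = 41.86°  ✓
  (2,3): δ = 99.38°  ·
  (2,4): δ = 51.27°  ✓
  (3,4): δ = 131.90°  ·
antipodal pairs: 4

count = 4; pairs: (0,2), (1,3), (1,4), (2,4)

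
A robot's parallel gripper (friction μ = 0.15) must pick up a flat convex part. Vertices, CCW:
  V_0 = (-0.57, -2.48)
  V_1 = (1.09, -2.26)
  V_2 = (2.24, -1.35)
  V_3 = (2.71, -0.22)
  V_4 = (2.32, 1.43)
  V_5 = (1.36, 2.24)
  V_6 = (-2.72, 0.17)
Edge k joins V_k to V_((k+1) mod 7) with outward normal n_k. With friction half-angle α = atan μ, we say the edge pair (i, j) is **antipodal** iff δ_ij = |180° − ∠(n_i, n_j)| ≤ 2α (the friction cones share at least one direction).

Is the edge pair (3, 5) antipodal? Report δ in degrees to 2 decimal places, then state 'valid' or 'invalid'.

α = atan 0.15 = 8.53°;  2α = 17.06°
edge 3: e_3 = (-0.39, +1.65);  n_3 = (+0.9732, +0.2300)
edge 5: e_5 = (-4.08, -2.07);  n_5 = (-0.4525, +0.8918)
∠(n_3, n_5) = 103.60°
δ = |180° − 103.60°| = 76.40°
76.40° > 2α = 17.06°  →  invalid

δ = 76.40°, invalid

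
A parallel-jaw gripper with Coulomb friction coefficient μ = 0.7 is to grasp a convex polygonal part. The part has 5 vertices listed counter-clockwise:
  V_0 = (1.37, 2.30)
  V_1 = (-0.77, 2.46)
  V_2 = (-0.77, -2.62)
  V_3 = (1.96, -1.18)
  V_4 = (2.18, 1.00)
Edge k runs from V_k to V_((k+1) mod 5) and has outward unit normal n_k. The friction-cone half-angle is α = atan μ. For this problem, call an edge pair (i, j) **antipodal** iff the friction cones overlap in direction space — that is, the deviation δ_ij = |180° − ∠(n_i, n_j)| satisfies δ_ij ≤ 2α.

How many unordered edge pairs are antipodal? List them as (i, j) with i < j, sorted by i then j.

α = atan 0.7 = 34.99°;  2α = 69.98°
n_0 = (+0.0746, +0.9972)
n_1 = (-1.0000, -0.0000)
n_2 = (+0.4665, -0.8845)
n_3 = (+0.9949, -0.1004)
n_4 = (+0.8487, +0.5288)
  (0,1): δ = 85.72°  ·
  (0,2): δ = 32.09°  ✓
  (0,3): δ = 88.51°  ·
  (0,4): δ = 126.20°  ·
  (1,2): δ = 62.19°  ✓
  (1,3): δ = 5.76°  ✓
  (1,4): δ = 31.93°  ✓
  (2,3): δ = 123.57°  ·
  (2,4): δ = 85.88°  ·
  (3,4): δ = 142.31°  ·
antipodal pairs: 4

count = 4; pairs: (0,2), (1,2), (1,3), (1,4)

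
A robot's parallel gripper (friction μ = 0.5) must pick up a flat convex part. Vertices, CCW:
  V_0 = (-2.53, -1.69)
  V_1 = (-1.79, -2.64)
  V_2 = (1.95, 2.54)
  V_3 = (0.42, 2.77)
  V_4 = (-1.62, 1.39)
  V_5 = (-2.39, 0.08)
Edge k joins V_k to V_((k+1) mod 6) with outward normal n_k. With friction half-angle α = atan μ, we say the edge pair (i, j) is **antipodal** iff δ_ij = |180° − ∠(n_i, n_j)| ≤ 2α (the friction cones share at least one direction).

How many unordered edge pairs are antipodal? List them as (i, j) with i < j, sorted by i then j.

α = atan 0.5 = 26.57°;  2α = 53.13°
n_0 = (-0.7889, -0.6145)
n_1 = (+0.8108, -0.5854)
n_2 = (+0.1487, +0.9889)
n_3 = (-0.5603, +0.8283)
n_4 = (-0.8621, +0.5067)
n_5 = (-0.9969, +0.0788)
  (0,1): δ = 73.75°  ·
  (0,2): δ = 43.53°  ✓
  (0,3): δ = 86.16°  ·
  (0,4): δ = 111.64°  ·
  (0,5): δ = 137.56°  ·
  (1,2): δ = 62.72°  ·
  (1,3): δ = 20.09°  ✓
  (1,4): δ = 5.38°  ✓
  (1,5): δ = 31.31°  ✓
  (2,3): δ = 137.37°  ·
  (2,4): δ = 111.90°  ·
  (2,5): δ = 85.97°  ·
  (3,4): δ = 154.52°  ·
  (3,5): δ = 128.60°  ·
  (4,5): δ = 154.08°  ·
antipodal pairs: 4

count = 4; pairs: (0,2), (1,3), (1,4), (1,5)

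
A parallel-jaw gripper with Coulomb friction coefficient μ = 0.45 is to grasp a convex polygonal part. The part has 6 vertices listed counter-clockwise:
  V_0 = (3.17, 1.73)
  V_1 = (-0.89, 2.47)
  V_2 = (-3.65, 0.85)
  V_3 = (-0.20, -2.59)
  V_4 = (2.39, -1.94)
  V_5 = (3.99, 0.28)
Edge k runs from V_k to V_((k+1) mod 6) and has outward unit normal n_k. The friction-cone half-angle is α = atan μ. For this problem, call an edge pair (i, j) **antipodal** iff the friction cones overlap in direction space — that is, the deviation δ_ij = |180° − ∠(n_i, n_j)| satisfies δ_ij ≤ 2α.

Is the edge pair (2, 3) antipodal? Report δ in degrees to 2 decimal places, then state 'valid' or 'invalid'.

δ = 120.99°, invalid

α = atan 0.45 = 24.23°;  2α = 48.46°
edge 2: e_2 = (+3.45, -3.44);  n_2 = (-0.7061, -0.7081)
edge 3: e_3 = (+2.59, +0.65);  n_3 = (+0.2434, -0.9699)
∠(n_2, n_3) = 59.01°
δ = |180° − 59.01°| = 120.99°
120.99° > 2α = 48.46°  →  invalid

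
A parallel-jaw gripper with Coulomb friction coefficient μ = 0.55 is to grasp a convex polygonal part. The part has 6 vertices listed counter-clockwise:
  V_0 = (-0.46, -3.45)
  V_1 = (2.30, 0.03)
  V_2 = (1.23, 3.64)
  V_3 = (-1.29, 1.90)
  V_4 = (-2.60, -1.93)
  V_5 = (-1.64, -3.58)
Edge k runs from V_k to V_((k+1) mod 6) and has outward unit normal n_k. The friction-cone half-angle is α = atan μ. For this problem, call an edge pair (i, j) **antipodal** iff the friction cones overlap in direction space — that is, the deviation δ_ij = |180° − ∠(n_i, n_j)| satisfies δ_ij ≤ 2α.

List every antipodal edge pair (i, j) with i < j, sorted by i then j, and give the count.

count = 5; pairs: (0,2), (0,3), (1,3), (1,4), (2,5)

α = atan 0.55 = 28.81°;  2α = 57.62°
n_0 = (+0.7835, -0.6214)
n_1 = (+0.9588, +0.2842)
n_2 = (-0.5682, +0.8229)
n_3 = (-0.9462, +0.3236)
n_4 = (-0.8643, -0.5029)
n_5 = (+0.1095, -0.9940)
  (0,1): δ = 125.07°  ·
  (0,2): δ = 16.96°  ✓
  (0,3): δ = 19.54°  ✓
  (0,4): δ = 68.61°  ·
  (0,5): δ = 134.70°  ·
  (1,2): δ = 71.89°  ·
  (1,3): δ = 35.39°  ✓
  (1,4): δ = 13.68°  ✓
  (1,5): δ = 79.78°  ·
  (2,3): δ = 143.51°  ·
  (2,4): δ = 94.43°  ·
  (2,5): δ = 28.34°  ✓
  (3,4): δ = 130.93°  ·
  (3,5): δ = 64.83°  ·
  (4,5): δ = 113.90°  ·
antipodal pairs: 5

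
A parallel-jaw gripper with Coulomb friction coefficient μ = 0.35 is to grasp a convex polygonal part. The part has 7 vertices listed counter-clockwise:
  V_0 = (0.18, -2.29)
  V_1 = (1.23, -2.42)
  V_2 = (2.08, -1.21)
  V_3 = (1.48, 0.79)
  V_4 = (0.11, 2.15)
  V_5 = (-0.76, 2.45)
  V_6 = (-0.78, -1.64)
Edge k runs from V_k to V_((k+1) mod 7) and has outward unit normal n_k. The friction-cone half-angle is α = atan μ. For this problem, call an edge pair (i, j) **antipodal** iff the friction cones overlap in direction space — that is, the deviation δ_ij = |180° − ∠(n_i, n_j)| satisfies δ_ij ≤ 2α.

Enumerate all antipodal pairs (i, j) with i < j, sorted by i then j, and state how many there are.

count = 6; pairs: (0,3), (0,4), (1,5), (2,5), (3,6), (4,6)

α = atan 0.35 = 19.29°;  2α = 38.58°
n_0 = (-0.1229, -0.9924)
n_1 = (+0.8183, -0.5748)
n_2 = (+0.9578, +0.2873)
n_3 = (+0.7045, +0.7097)
n_4 = (+0.3260, +0.9454)
n_5 = (-1.0000, +0.0049)
n_6 = (-0.5607, -0.8280)
  (0,1): δ = 118.03°  ·
  (0,2): δ = 66.24°  ·
  (0,3): δ = 37.73°  ✓
  (0,4): δ = 11.97°  ✓
  (0,5): δ = 96.78°  ·
  (0,6): δ = 152.96°  ·
  (1,2): δ = 128.21°  ·
  (1,3): δ = 99.70°  ·
  (1,4): δ = 73.94°  ·
  (1,5): δ = 34.81°  ✓
  (1,6): δ = 90.99°  ·
  (2,3): δ = 151.49°  ·
  (2,4): δ = 125.72°  ·
  (2,5): δ = 16.98°  ✓
  (2,6): δ = 39.20°  ·
  (3,4): δ = 154.24°  ·
  (3,5): δ = 45.49°  ·
  (3,6): δ = 10.69°  ✓
  (4,5): δ = 71.25°  ·
  (4,6): δ = 15.08°  ✓
  (5,6): δ = 123.82°  ·
antipodal pairs: 6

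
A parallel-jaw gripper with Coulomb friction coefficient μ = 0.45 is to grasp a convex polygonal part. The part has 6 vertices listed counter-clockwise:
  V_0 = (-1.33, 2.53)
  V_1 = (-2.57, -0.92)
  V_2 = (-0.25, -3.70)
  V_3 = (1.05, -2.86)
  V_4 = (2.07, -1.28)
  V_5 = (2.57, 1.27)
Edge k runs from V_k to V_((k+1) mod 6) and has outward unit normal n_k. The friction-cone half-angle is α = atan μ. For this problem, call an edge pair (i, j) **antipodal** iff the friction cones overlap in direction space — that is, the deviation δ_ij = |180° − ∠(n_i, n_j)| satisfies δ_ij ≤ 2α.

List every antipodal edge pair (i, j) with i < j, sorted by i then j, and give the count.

α = atan 0.45 = 24.23°;  2α = 48.46°
n_0 = (-0.9411, +0.3382)
n_1 = (-0.7678, -0.6407)
n_2 = (+0.5427, -0.8399)
n_3 = (+0.8401, -0.5424)
n_4 = (+0.9813, -0.1924)
n_5 = (+0.3074, +0.9516)
  (0,1): δ = 120.38°  ·
  (0,2): δ = 37.36°  ✓
  (0,3): δ = 13.08°  ✓
  (0,4): δ = 8.68°  ✓
  (0,5): δ = 91.87°  ·
  (1,2): δ = 96.98°  ·
  (1,3): δ = 72.69°  ·
  (1,4): δ = 50.94°  ·
  (1,5): δ = 32.25°  ✓
  (2,3): δ = 155.71°  ·
  (2,4): δ = 133.96°  ·
  (2,5): δ = 50.77°  ·
  (3,4): δ = 158.25°  ·
  (3,5): δ = 75.06°  ·
  (4,5): δ = 96.81°  ·
antipodal pairs: 4

count = 4; pairs: (0,2), (0,3), (0,4), (1,5)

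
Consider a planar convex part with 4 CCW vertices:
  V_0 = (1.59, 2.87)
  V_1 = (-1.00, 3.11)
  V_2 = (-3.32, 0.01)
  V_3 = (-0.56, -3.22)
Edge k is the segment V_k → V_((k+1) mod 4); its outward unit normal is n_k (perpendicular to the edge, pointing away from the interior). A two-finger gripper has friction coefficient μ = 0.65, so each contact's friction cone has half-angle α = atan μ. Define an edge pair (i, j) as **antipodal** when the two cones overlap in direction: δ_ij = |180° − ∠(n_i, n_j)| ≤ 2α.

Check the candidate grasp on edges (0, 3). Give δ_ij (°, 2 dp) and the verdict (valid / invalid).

δ = 75.85°, invalid

α = atan 0.65 = 33.02°;  2α = 66.05°
edge 0: e_0 = (-2.59, +0.24);  n_0 = (+0.0923, +0.9957)
edge 3: e_3 = (+2.15, +6.09);  n_3 = (+0.9430, -0.3329)
∠(n_0, n_3) = 104.15°
δ = |180° − 104.15°| = 75.85°
75.85° > 2α = 66.05°  →  invalid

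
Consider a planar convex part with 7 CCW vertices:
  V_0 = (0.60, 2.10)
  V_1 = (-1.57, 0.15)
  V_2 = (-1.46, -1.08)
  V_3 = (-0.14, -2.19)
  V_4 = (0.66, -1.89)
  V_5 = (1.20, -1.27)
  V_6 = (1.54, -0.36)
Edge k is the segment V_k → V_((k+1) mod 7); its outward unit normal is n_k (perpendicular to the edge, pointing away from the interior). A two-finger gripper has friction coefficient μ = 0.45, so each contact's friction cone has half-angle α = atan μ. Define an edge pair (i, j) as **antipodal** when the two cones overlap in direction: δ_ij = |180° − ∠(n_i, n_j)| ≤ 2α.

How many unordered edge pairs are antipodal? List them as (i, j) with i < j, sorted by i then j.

α = atan 0.45 = 24.23°;  2α = 48.46°
n_0 = (-0.6684, +0.7438)
n_1 = (-0.9960, -0.0891)
n_2 = (-0.6436, -0.7654)
n_3 = (+0.3511, -0.9363)
n_4 = (+0.7541, -0.6568)
n_5 = (+0.9368, -0.3500)
n_6 = (+0.9341, +0.3569)
  (0,1): δ = 126.83°  ·
  (0,2): δ = 82.00°  ·
  (0,3): δ = 21.39°  ✓
  (0,4): δ = 7.00°  ✓
  (0,5): δ = 27.57°  ✓
  (0,6): δ = 68.97°  ·
  (1,2): δ = 135.17°  ·
  (1,3): δ = 74.55°  ·
  (1,4): δ = 46.17°  ✓
  (1,5): δ = 25.60°  ✓
  (1,6): δ = 15.80°  ✓
  (2,3): δ = 119.38°  ·
  (2,4): δ = 90.99°  ·
  (2,5): δ = 70.43°  ·
  (2,6): δ = 29.03°  ✓
  (3,4): δ = 151.61°  ·
  (3,5): δ = 131.04°  ·
  (3,6): δ = 89.64°  ·
  (4,5): δ = 159.43°  ·
  (4,6): δ = 118.03°  ·
  (5,6): δ = 138.60°  ·
antipodal pairs: 7

count = 7; pairs: (0,3), (0,4), (0,5), (1,4), (1,5), (1,6), (2,6)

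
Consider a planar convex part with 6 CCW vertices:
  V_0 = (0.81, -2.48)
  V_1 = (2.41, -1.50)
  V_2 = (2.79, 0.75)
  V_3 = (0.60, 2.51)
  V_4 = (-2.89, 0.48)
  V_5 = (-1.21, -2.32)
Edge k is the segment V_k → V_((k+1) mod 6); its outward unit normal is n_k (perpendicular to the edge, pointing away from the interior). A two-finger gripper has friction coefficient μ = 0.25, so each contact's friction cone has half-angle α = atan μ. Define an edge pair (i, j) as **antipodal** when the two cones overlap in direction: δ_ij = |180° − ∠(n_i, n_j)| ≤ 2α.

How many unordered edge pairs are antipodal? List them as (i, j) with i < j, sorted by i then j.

α = atan 0.25 = 14.04°;  2α = 28.07°
n_0 = (+0.5223, -0.8528)
n_1 = (+0.9860, -0.1665)
n_2 = (+0.6264, +0.7795)
n_3 = (-0.5028, +0.8644)
n_4 = (-0.8575, -0.5145)
n_5 = (-0.0790, -0.9969)
  (0,1): δ = 131.07°  ·
  (0,2): δ = 70.27°  ·
  (0,3): δ = 1.30°  ✓
  (0,4): δ = 89.48°  ·
  (0,5): δ = 143.98°  ·
  (1,2): δ = 119.20°  ·
  (1,3): δ = 50.23°  ·
  (1,4): δ = 40.55°  ·
  (1,5): δ = 95.06°  ·
  (2,3): δ = 111.03°  ·
  (2,4): δ = 20.25°  ✓
  (2,5): δ = 34.26°  ·
  (3,4): δ = 89.22°  ·
  (3,5): δ = 34.71°  ·
  (4,5): δ = 125.49°  ·
antipodal pairs: 2

count = 2; pairs: (0,3), (2,4)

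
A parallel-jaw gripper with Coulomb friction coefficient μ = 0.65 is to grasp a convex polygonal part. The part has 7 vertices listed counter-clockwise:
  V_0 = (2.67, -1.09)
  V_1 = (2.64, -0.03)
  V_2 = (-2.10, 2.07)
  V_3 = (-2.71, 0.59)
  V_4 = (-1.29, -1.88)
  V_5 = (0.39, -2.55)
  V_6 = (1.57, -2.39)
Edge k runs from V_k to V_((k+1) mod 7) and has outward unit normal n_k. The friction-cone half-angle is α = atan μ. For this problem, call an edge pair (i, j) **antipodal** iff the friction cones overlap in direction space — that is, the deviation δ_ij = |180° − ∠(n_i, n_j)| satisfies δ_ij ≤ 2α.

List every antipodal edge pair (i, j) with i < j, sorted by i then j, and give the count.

α = atan 0.65 = 33.02°;  2α = 66.05°
n_0 = (+0.9996, +0.0283)
n_1 = (+0.4051, +0.9143)
n_2 = (-0.9245, +0.3811)
n_3 = (-0.8669, -0.4984)
n_4 = (-0.3704, -0.9289)
n_5 = (+0.1344, -0.9909)
n_6 = (+0.7634, -0.6459)
  (0,1): δ = 115.52°  ·
  (0,2): δ = 24.02°  ✓
  (0,3): δ = 28.27°  ✓
  (0,4): δ = 66.64°  ·
  (0,5): δ = 96.10°  ·
  (0,6): δ = 138.14°  ·
  (1,2): δ = 88.50°  ·
  (1,3): δ = 36.21°  ✓
  (1,4): δ = 2.15°  ✓
  (1,5): δ = 31.62°  ✓
  (1,6): δ = 73.66°  ·
  (2,3): δ = 127.71°  ·
  (2,4): δ = 89.34°  ·
  (2,5): δ = 59.88°  ✓
  (2,6): δ = 17.84°  ✓
  (3,4): δ = 141.64°  ·
  (3,5): δ = 112.17°  ·
  (3,6): δ = 70.13°  ·
  (4,5): δ = 150.54°  ·
  (4,6): δ = 108.49°  ·
  (5,6): δ = 137.96°  ·
antipodal pairs: 7

count = 7; pairs: (0,2), (0,3), (1,3), (1,4), (1,5), (2,5), (2,6)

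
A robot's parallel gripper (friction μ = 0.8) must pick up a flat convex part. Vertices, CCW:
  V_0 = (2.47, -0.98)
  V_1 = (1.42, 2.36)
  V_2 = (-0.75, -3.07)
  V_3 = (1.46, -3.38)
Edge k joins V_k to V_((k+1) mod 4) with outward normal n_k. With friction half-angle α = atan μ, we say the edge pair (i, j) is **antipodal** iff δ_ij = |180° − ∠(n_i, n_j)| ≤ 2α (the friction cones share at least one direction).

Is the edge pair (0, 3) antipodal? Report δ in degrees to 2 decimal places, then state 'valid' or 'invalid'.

δ = 139.73°, invalid

α = atan 0.8 = 38.66°;  2α = 77.32°
edge 0: e_0 = (-1.05, +3.34);  n_0 = (+0.9540, +0.2999)
edge 3: e_3 = (+1.01, +2.40);  n_3 = (+0.9217, -0.3879)
∠(n_0, n_3) = 40.27°
δ = |180° − 40.27°| = 139.73°
139.73° > 2α = 77.32°  →  invalid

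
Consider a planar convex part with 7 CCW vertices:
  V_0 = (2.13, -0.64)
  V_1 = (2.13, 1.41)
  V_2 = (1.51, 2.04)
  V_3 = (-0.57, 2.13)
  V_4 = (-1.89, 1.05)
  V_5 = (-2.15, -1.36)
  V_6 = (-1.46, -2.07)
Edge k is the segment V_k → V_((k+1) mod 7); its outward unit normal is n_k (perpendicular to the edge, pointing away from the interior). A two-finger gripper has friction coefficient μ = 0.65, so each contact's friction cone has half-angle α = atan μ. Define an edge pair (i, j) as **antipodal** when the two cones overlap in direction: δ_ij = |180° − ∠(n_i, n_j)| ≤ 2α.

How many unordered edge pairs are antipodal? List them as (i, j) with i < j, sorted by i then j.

count = 9; pairs: (0,3), (0,4), (0,5), (1,4), (1,5), (2,5), (2,6), (3,6), (4,6)

α = atan 0.65 = 33.02°;  2α = 66.05°
n_0 = (+1.0000, -0.0000)
n_1 = (+0.7127, +0.7014)
n_2 = (+0.0432, +0.9991)
n_3 = (-0.6332, +0.7740)
n_4 = (-0.9942, +0.1073)
n_5 = (-0.7171, -0.6969)
n_6 = (+0.3701, -0.9290)
  (0,1): δ = 135.46°  ·
  (0,2): δ = 92.48°  ·
  (0,3): δ = 50.71°  ✓
  (0,4): δ = 6.16°  ✓
  (0,5): δ = 44.18°  ✓
  (0,6): δ = 111.72°  ·
  (1,2): δ = 137.02°  ·
  (1,3): δ = 95.25°  ·
  (1,4): δ = 50.70°  ✓
  (1,5): δ = 0.36°  ✓
  (1,6): δ = 67.18°  ·
  (2,3): δ = 138.23°  ·
  (2,4): δ = 93.68°  ·
  (2,5): δ = 43.34°  ✓
  (2,6): δ = 24.20°  ✓
  (3,4): δ = 135.45°  ·
  (3,5): δ = 85.11°  ·
  (3,6): δ = 17.57°  ✓
  (4,5): δ = 129.66°  ·
  (4,6): δ = 62.12°  ✓
  (5,6): δ = 112.46°  ·
antipodal pairs: 9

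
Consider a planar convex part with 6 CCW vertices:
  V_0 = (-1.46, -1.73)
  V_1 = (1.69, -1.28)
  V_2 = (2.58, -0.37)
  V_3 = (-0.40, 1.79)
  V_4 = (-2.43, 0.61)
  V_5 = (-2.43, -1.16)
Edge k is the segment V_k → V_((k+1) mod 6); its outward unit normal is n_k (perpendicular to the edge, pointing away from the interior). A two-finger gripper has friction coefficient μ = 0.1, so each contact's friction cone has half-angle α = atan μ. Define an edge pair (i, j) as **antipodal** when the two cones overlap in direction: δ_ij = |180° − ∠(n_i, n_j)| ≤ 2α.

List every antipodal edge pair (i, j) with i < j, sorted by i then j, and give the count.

count = 1; pairs: (2,5)

α = atan 0.1 = 5.71°;  2α = 11.42°
n_0 = (+0.1414, -0.9899)
n_1 = (+0.7149, -0.6992)
n_2 = (+0.5869, +0.8097)
n_3 = (-0.5025, +0.8646)
n_4 = (-1.0000, -0.0000)
n_5 = (-0.5066, -0.8622)
  (0,1): δ = 142.49°  ·
  (0,2): δ = 44.07°  ·
  (0,3): δ = 22.04°  ·
  (0,4): δ = 81.87°  ·
  (0,5): δ = 141.43°  ·
  (1,2): δ = 81.57°  ·
  (1,3): δ = 15.47°  ·
  (1,4): δ = 44.36°  ·
  (1,5): δ = 103.92°  ·
  (2,3): δ = 113.90°  ·
  (2,4): δ = 54.06°  ·
  (2,5): δ = 5.50°  ✓
  (3,4): δ = 120.17°  ·
  (3,5): δ = 60.61°  ·
  (4,5): δ = 120.44°  ·
antipodal pairs: 1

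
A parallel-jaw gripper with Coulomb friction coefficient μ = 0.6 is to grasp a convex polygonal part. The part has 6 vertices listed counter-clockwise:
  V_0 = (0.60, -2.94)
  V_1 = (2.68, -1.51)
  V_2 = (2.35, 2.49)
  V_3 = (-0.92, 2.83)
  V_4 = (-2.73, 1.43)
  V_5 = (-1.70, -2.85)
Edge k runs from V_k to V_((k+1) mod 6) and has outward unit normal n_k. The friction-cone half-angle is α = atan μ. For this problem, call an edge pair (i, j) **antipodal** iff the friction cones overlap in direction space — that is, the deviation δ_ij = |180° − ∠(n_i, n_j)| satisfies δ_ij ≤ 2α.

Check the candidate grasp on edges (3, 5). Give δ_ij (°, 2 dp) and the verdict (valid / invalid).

α = atan 0.6 = 30.96°;  2α = 61.93°
edge 3: e_3 = (-1.81, -1.40);  n_3 = (-0.6118, +0.7910)
edge 5: e_5 = (+2.30, -0.09);  n_5 = (-0.0391, -0.9992)
∠(n_3, n_5) = 140.04°
δ = |180° − 140.04°| = 39.96°
39.96° ≤ 2α = 61.93°  →  valid

δ = 39.96°, valid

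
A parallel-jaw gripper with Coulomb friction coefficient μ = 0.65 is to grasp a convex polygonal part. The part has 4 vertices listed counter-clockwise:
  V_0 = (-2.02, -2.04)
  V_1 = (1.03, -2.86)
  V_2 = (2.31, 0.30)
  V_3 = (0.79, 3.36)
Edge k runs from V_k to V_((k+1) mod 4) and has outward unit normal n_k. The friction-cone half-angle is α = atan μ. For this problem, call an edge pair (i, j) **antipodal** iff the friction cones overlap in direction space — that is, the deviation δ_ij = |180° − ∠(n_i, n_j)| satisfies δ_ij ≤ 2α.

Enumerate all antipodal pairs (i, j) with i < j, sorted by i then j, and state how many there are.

count = 3; pairs: (0,2), (1,3), (2,3)

α = atan 0.65 = 33.02°;  2α = 66.05°
n_0 = (-0.2596, -0.9657)
n_1 = (+0.9268, -0.3754)
n_2 = (+0.8956, +0.4449)
n_3 = (-0.8871, +0.4616)
  (0,1): δ = 97.00°  ·
  (0,2): δ = 48.54°  ✓
  (0,3): δ = 77.56°  ·
  (1,2): δ = 131.53°  ·
  (1,3): δ = 5.44°  ✓
  (2,3): δ = 53.91°  ✓
antipodal pairs: 3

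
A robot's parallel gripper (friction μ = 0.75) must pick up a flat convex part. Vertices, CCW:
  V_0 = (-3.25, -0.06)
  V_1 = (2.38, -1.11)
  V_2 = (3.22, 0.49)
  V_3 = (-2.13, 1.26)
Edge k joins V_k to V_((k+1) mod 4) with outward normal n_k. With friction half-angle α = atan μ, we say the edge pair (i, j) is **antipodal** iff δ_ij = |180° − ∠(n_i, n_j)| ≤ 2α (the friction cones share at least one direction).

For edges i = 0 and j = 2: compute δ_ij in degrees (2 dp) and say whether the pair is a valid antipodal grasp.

δ = 2.37°, valid

α = atan 0.75 = 36.87°;  2α = 73.74°
edge 0: e_0 = (+5.63, -1.05);  n_0 = (-0.1833, -0.9830)
edge 2: e_2 = (-5.35, +0.77);  n_2 = (+0.1425, +0.9898)
∠(n_0, n_2) = 177.63°
δ = |180° − 177.63°| = 2.37°
2.37° ≤ 2α = 73.74°  →  valid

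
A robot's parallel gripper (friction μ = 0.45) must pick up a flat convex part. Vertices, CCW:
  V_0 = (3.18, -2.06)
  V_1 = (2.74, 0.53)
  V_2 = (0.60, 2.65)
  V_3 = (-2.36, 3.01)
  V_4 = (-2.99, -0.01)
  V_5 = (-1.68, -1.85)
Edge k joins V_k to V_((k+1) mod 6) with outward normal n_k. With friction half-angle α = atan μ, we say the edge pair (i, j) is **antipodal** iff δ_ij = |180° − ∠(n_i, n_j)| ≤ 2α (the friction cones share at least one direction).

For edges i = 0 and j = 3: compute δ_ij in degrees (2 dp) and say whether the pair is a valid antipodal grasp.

α = atan 0.45 = 24.23°;  2α = 48.46°
edge 0: e_0 = (-0.44, +2.59);  n_0 = (+0.9859, +0.1675)
edge 3: e_3 = (-0.63, -3.02);  n_3 = (-0.9789, +0.2042)
∠(n_0, n_3) = 158.57°
δ = |180° − 158.57°| = 21.43°
21.43° ≤ 2α = 48.46°  →  valid

δ = 21.43°, valid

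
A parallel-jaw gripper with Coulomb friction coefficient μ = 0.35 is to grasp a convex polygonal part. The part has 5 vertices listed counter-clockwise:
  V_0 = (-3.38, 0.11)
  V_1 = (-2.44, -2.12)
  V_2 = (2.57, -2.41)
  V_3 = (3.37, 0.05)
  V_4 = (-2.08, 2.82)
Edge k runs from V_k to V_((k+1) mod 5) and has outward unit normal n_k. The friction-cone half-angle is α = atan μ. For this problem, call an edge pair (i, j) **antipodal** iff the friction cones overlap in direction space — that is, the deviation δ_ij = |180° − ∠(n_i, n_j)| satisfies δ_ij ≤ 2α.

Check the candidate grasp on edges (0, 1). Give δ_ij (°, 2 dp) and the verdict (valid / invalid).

α = atan 0.35 = 19.29°;  2α = 38.58°
edge 0: e_0 = (+0.94, -2.23);  n_0 = (-0.9215, -0.3884)
edge 1: e_1 = (+5.01, -0.29);  n_1 = (-0.0578, -0.9983)
∠(n_0, n_1) = 63.83°
δ = |180° − 63.83°| = 116.17°
116.17° > 2α = 38.58°  →  invalid

δ = 116.17°, invalid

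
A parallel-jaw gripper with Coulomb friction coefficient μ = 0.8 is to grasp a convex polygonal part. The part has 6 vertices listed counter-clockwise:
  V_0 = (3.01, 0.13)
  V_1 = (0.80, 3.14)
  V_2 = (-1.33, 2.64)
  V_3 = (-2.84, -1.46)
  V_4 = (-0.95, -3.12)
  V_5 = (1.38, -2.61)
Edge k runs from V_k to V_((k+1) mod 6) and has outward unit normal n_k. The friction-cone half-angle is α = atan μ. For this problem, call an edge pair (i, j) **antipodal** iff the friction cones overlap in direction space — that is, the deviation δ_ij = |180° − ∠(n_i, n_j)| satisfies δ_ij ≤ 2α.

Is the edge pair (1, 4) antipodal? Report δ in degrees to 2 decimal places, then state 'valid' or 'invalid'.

δ = 0.86°, valid

α = atan 0.8 = 38.66°;  2α = 77.32°
edge 1: e_1 = (-2.13, -0.50);  n_1 = (-0.2285, +0.9735)
edge 4: e_4 = (+2.33, +0.51);  n_4 = (+0.2138, -0.9769)
∠(n_1, n_4) = 179.14°
δ = |180° − 179.14°| = 0.86°
0.86° ≤ 2α = 77.32°  →  valid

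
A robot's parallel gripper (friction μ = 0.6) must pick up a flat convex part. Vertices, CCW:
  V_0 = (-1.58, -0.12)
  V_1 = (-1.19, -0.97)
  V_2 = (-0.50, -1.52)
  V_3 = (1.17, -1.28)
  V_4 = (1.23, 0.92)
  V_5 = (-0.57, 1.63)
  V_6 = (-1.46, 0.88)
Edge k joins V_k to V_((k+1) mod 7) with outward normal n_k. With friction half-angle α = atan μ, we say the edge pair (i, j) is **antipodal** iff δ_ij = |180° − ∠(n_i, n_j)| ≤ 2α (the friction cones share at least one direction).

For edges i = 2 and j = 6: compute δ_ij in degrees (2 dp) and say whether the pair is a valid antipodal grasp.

δ = 74.98°, invalid

α = atan 0.6 = 30.96°;  2α = 61.93°
edge 2: e_2 = (+1.67, +0.24);  n_2 = (+0.1423, -0.9898)
edge 6: e_6 = (-0.12, -1.00);  n_6 = (-0.9929, +0.1191)
∠(n_2, n_6) = 105.02°
δ = |180° − 105.02°| = 74.98°
74.98° > 2α = 61.93°  →  invalid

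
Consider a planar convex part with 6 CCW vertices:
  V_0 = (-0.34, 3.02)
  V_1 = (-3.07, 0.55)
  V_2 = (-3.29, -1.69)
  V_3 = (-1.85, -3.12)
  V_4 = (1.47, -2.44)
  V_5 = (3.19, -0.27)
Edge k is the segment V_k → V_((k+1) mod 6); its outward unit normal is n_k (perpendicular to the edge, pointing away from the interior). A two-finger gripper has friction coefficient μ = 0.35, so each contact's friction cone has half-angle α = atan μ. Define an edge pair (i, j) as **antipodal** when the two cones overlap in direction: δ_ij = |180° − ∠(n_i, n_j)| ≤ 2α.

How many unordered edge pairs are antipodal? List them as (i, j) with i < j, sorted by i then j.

count = 4; pairs: (0,3), (0,4), (1,4), (2,5)

α = atan 0.35 = 19.29°;  2α = 38.58°
n_0 = (-0.6709, +0.7415)
n_1 = (-0.9952, +0.0977)
n_2 = (-0.7046, -0.7096)
n_3 = (+0.2007, -0.9797)
n_4 = (+0.7837, -0.6212)
n_5 = (+0.6818, +0.7315)
  (0,1): δ = 137.75°  ·
  (0,2): δ = 86.94°  ·
  (0,3): δ = 30.56°  ✓
  (0,4): δ = 9.46°  ✓
  (0,5): δ = 94.88°  ·
  (1,2): δ = 129.19°  ·
  (1,3): δ = 72.82°  ·
  (1,4): δ = 32.79°  ✓
  (1,5): δ = 52.62°  ·
  (2,3): δ = 123.62°  ·
  (2,4): δ = 83.60°  ·
  (2,5): δ = 1.82°  ✓
  (3,4): δ = 139.98°  ·
  (3,5): δ = 54.56°  ·
  (4,5): δ = 94.58°  ·
antipodal pairs: 4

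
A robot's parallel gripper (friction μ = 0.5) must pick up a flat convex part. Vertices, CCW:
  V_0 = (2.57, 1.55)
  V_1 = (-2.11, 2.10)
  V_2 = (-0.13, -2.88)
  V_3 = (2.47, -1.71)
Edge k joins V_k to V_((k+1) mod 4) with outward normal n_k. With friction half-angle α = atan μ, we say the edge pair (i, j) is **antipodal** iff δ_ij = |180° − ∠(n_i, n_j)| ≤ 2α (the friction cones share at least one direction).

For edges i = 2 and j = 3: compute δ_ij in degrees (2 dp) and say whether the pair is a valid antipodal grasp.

α = atan 0.5 = 26.57°;  2α = 53.13°
edge 2: e_2 = (+2.60, +1.17);  n_2 = (+0.4104, -0.9119)
edge 3: e_3 = (+0.10, +3.26);  n_3 = (+0.9995, -0.0307)
∠(n_2, n_3) = 64.02°
δ = |180° − 64.02°| = 115.98°
115.98° > 2α = 53.13°  →  invalid

δ = 115.98°, invalid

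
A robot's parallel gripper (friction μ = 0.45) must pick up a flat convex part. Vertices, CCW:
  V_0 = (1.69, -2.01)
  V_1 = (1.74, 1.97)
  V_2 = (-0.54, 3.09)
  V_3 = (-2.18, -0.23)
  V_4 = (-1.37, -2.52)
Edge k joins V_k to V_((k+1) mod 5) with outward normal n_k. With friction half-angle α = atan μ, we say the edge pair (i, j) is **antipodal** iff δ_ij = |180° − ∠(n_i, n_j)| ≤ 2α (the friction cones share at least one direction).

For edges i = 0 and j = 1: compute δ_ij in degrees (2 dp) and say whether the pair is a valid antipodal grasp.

δ = 115.44°, invalid

α = atan 0.45 = 24.23°;  2α = 48.46°
edge 0: e_0 = (+0.05, +3.98);  n_0 = (+0.9999, -0.0126)
edge 1: e_1 = (-2.28, +1.12);  n_1 = (+0.4409, +0.8976)
∠(n_0, n_1) = 64.56°
δ = |180° − 64.56°| = 115.44°
115.44° > 2α = 48.46°  →  invalid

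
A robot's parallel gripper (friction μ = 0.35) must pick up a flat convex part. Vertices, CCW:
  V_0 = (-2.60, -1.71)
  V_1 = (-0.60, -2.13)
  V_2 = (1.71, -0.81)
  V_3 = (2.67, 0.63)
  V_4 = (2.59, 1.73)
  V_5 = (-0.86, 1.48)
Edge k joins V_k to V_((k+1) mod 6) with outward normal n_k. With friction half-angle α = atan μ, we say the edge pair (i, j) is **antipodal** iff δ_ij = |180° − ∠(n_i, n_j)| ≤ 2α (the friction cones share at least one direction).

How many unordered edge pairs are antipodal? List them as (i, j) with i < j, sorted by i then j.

count = 5; pairs: (0,4), (1,4), (1,5), (2,5), (3,5)

α = atan 0.35 = 19.29°;  2α = 38.58°
n_0 = (-0.2055, -0.9787)
n_1 = (+0.4961, -0.8682)
n_2 = (+0.8321, -0.5547)
n_3 = (+0.9974, +0.0725)
n_4 = (-0.0723, +0.9974)
n_5 = (-0.8779, +0.4789)
  (0,1): δ = 138.40°  ·
  (0,2): δ = 111.83°  ·
  (0,3): δ = 73.98°  ·
  (0,4): δ = 16.00°  ✓
  (0,5): δ = 73.25°  ·
  (1,2): δ = 153.43°  ·
  (1,3): δ = 115.59°  ·
  (1,4): δ = 25.60°  ✓
  (1,5): δ = 31.64°  ✓
  (2,3): δ = 142.15°  ·
  (2,4): δ = 52.17°  ·
  (2,5): δ = 5.08°  ✓
  (3,4): δ = 90.02°  ·
  (3,5): δ = 32.77°  ✓
  (4,5): δ = 122.76°  ·
antipodal pairs: 5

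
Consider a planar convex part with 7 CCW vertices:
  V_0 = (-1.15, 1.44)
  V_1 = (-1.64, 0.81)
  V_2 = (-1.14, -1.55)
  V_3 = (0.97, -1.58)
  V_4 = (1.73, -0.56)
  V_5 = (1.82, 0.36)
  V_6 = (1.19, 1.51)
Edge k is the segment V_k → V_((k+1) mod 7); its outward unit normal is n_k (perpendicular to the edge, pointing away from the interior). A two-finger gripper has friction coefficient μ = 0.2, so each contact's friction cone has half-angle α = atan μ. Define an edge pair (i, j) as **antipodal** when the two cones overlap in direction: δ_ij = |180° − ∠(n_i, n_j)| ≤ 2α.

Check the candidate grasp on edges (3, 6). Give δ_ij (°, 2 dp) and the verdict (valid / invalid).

α = atan 0.2 = 11.31°;  2α = 22.62°
edge 3: e_3 = (+0.76, +1.02);  n_3 = (+0.8019, -0.5975)
edge 6: e_6 = (-2.34, -0.07);  n_6 = (-0.0299, +0.9996)
∠(n_3, n_6) = 128.40°
δ = |180° − 128.40°| = 51.60°
51.60° > 2α = 22.62°  →  invalid

δ = 51.60°, invalid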